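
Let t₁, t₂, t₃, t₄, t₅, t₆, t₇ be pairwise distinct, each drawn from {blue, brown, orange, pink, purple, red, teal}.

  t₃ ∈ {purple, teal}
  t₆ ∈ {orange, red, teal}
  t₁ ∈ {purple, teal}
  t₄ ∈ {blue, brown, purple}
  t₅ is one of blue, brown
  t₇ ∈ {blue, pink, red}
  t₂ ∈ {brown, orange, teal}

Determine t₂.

orange

The 7 variables draw from only 7 values {blue, brown, orange, pink, purple, red, teal}, so each is used; only t₇ can be pink, hence t₇ = pink.
The 6 still-open variables together cover exactly {blue, brown, orange, purple, red, teal} — 6 values for 6 variables — and red appears only in t₆'s list, so t₆ = red.
The 5 still-open variables draw from only 5 values {blue, brown, orange, purple, teal}, so each is used; only t₂ can be orange, hence t₂ = orange.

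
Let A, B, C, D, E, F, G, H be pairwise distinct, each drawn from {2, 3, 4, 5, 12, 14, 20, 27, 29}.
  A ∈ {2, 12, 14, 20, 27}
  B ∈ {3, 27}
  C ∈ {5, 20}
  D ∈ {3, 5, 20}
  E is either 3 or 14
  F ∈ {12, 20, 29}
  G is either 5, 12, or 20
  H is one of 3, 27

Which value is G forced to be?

12

The 8 variables draw from only 8 values {2, 3, 5, 12, 14, 20, 27, 29}, so each is used; only A can be 2, hence A = 2.
The 7 still-open variables together cover exactly {3, 5, 12, 14, 20, 27, 29} — 7 values for 7 variables — and 14 appears only in E's list, so E = 14.
The 6 still-open variables draw from only 6 values {3, 5, 12, 20, 27, 29}, so each is used; only F can be 29, hence F = 29.
Among the 5 still-open variables, 12 fits only G (and all 5 values in {3, 5, 12, 20, 27} must be used), so G = 12.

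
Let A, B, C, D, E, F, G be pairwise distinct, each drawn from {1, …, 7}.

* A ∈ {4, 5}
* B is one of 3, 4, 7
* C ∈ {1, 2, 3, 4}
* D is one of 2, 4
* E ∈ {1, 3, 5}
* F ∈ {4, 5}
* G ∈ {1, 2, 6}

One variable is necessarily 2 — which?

The 7 variables draw from only 7 values {1, 2, 3, 4, 5, 6, 7}, so each is used; only G can be 6, hence G = 6.
The 6 still-open variables draw from only 6 values {1, 2, 3, 4, 5, 7}, so each is used; only B can be 7, hence B = 7.
A and F share exactly the 2 values {4, 5}; by pigeonhole those values go to them, so strike 4, 5 from C, D, E.

D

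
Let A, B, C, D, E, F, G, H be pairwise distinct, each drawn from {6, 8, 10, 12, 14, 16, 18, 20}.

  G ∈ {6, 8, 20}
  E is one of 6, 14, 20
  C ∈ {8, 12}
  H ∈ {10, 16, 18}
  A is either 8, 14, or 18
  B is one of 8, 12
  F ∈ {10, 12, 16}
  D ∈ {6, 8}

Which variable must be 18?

The 2 variables B and C are confined to {8, 12}, which locks those values in; drop them from A, D, F, G.
That leaves D = 6. Eliminate 6 elsewhere: E, G.
That leaves G = 20. Eliminate 20 elsewhere: E.
E's domain is down to {14}, so E = 14. So A can't be 14.
So 18 goes to A.

A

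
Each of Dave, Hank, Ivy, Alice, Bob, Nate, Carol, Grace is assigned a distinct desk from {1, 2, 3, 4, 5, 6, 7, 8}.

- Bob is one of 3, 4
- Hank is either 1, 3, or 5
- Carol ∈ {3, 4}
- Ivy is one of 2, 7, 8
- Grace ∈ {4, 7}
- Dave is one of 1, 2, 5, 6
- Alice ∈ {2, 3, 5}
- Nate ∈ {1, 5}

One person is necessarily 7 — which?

The 8 variables together cover exactly {1, 2, 3, 4, 5, 6, 7, 8} — 8 values for 8 variables — and 6 appears only in Dave's list, so Dave = 6.
The 7 still-open variables draw from only 7 values {1, 2, 3, 4, 5, 7, 8}, so each is used; only Ivy can be 8, hence Ivy = 8.
The 6 still-open variables draw from only 6 values {1, 2, 3, 4, 5, 7}, so each is used; only Alice can be 2, hence Alice = 2.
The 5 still-open variables together cover exactly {1, 3, 4, 5, 7} — 5 values for 5 variables — and 7 appears only in Grace's list, so Grace = 7.

Grace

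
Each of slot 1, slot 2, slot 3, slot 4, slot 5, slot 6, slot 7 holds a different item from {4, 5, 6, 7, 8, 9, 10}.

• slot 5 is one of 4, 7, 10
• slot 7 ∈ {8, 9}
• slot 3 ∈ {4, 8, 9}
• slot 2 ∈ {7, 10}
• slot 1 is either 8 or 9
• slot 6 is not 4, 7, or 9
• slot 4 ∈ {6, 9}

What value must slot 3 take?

The 7 variables draw from only 7 values {4, 5, 6, 7, 8, 9, 10}, so each is used; only slot 6 can be 5, hence slot 6 = 5.
The 6 still-open variables draw from only 6 values {4, 6, 7, 8, 9, 10}, so each is used; only slot 4 can be 6, hence slot 4 = 6.
slot 1 and slot 7 share exactly the 2 values {8, 9}; by pigeonhole those values go to them, so strike 8, 9 from slot 3.
So slot 3 = 4.

4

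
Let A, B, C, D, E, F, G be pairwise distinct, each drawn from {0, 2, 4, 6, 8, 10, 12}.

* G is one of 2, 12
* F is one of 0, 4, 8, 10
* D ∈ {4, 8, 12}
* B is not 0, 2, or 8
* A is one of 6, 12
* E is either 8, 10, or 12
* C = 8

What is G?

2

C must be 8 (only option left). So D, E, F can't be 8.
The 6 still-open variables together cover exactly {0, 2, 4, 6, 10, 12} — 6 values for 6 variables — and 0 appears only in F's list, so F = 0.
The 5 still-open variables draw from only 5 values {2, 4, 6, 10, 12}, so each is used; only G can be 2, hence G = 2.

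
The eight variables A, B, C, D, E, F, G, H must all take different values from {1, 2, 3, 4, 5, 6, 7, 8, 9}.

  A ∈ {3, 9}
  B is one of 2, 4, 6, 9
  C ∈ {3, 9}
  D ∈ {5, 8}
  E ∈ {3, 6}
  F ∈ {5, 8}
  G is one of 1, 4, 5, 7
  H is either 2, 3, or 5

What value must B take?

The 2 variables A and C are confined to {3, 9}, which locks those values in; drop them from B, E, H.
E must be 6 (only option left). Remove 6 from B.
The 2 variables D and F are confined to {5, 8}, which locks those values in; drop them from G, H.
H must be 2 (only option left). Eliminate 2 elsewhere: B.
So B = 4.

4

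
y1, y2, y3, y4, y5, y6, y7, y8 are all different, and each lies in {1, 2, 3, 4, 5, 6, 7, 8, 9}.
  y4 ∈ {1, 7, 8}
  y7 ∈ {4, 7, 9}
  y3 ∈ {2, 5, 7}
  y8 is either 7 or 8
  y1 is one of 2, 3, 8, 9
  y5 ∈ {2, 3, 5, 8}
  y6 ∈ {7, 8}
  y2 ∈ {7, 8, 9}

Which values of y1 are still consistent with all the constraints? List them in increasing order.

Among the 8 variables, 1 fits only y4 (and all 8 values in {1, 2, 3, 4, 5, 7, 8, 9} must be used), so y4 = 1.
The 7 still-open variables together cover exactly {2, 3, 4, 5, 7, 8, 9} — 7 values for 7 variables — and 4 appears only in y7's list, so y7 = 4.
y6 and y8 share exactly the 2 values {7, 8}; by pigeonhole those values go to them, so strike 7, 8 from y1, y2, y3, y5.
That leaves y2 = 9. Remove 9 from y1.
No further eliminations apply; y1 can still be any of 2, 3.

2, 3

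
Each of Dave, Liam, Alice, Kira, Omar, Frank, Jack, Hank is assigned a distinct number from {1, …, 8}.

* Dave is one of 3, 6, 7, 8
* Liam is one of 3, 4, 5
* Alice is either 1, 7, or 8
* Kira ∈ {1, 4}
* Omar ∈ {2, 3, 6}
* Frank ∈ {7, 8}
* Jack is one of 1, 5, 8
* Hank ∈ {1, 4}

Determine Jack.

5

Among the 8 variables, 2 fits only Omar (and all 8 values in {1, 2, 3, 4, 5, 6, 7, 8} must be used), so Omar = 2.
The 7 still-open variables together cover exactly {1, 3, 4, 5, 6, 7, 8} — 7 values for 7 variables — and 6 appears only in Dave's list, so Dave = 6.
Among the 6 still-open variables, 3 fits only Liam (and all 6 values in {1, 3, 4, 5, 7, 8} must be used), so Liam = 3.
Among the 5 still-open variables, 5 fits only Jack (and all 5 values in {1, 4, 5, 7, 8} must be used), so Jack = 5.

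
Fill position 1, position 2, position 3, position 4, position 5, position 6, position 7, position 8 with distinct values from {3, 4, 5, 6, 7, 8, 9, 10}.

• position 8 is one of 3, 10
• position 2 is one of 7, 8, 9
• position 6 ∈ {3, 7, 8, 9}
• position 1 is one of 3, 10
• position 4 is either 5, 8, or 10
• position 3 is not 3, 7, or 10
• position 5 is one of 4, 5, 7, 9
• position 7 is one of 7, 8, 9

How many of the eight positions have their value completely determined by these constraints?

The 8 variables together cover exactly {3, 4, 5, 6, 7, 8, 9, 10} — 8 values for 8 variables — and 6 appears only in position 3's list, so position 3 = 6.
Among the 7 still-open variables, 4 fits only position 5 (and all 7 values in {3, 4, 5, 7, 8, 9, 10} must be used), so position 5 = 4.
The 6 still-open variables together cover exactly {3, 5, 7, 8, 9, 10} — 6 values for 6 variables — and 5 appears only in position 4's list, so position 4 = 5.
position 1 and position 8 between them cover only {3, 10} — a naked pair. Remove those values from position 6.
Determined: position 3=6, position 4=5, position 5=4. The other positions each still have more than one consistent value. That makes 3.

3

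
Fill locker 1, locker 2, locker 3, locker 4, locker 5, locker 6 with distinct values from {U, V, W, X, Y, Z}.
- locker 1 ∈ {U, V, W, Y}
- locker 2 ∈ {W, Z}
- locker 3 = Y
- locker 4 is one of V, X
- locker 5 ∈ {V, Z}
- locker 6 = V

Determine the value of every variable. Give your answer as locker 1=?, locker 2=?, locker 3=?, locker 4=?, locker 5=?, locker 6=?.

locker 1=U, locker 2=W, locker 3=Y, locker 4=X, locker 5=Z, locker 6=V

locker 3 must be Y (only option left). Strike Y from locker 1.
That leaves locker 6 = V. So locker 1, locker 4, locker 5 can't be V.
That leaves locker 4 = X.
That leaves locker 5 = Z. Strike Z from locker 2.
locker 2's domain is down to {W}, so locker 2 = W. Remove W from locker 1.
locker 1 must be U (only option left).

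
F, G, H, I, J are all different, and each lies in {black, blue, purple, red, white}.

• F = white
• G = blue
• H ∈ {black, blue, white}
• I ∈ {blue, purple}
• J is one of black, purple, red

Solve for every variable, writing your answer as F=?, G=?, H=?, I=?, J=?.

F has just one choice, so F = white. Remove white from H.
G must be blue (only option left). Strike blue from H, I.
H's domain is down to {black}, so H = black. So J can't be black.
I must be purple (only option left). So J can't be purple.
That leaves J = red.

F=white, G=blue, H=black, I=purple, J=red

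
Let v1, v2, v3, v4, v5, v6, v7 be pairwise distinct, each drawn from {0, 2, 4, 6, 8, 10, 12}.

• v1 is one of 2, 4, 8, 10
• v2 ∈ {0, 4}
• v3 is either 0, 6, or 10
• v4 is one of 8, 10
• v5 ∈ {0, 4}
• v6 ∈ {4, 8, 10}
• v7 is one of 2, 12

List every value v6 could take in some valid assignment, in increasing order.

8, 10

The 7 variables together cover exactly {0, 2, 4, 6, 8, 10, 12} — 7 values for 7 variables — and 6 appears only in v3's list, so v3 = 6.
The 6 still-open variables together cover exactly {0, 2, 4, 8, 10, 12} — 6 values for 6 variables — and 12 appears only in v7's list, so v7 = 12.
The 5 still-open variables together cover exactly {0, 2, 4, 8, 10} — 5 values for 5 variables — and 2 appears only in v1's list, so v1 = 2.
v2 and v5 share exactly the 2 values {0, 4}; by pigeonhole those values go to them, so strike 0, 4 from v6.
No further eliminations apply; v6 can still be any of 8, 10.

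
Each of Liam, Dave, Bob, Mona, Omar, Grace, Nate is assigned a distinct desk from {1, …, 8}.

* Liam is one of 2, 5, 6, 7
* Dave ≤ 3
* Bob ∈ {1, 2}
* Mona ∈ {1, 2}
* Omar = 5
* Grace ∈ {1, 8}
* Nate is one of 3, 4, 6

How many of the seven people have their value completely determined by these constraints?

3

Omar has just one choice, so Omar = 5. Strike 5 from Liam.
The 2 variables Bob and Mona are confined to {1, 2}, which locks those values in; drop them from Liam, Dave, Grace.
Dave must be 3 (only option left). Remove 3 from Nate.
Grace has just one choice, so Grace = 8.
Determined: Dave=3, Omar=5, Grace=8. The other people each still have more than one consistent value. That makes 3.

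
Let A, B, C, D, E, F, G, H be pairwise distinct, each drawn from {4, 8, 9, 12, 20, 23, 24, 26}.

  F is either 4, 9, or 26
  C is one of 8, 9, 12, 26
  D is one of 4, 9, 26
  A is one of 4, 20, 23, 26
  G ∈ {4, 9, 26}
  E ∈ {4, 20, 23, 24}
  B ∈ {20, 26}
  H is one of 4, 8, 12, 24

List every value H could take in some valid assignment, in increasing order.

8, 12

D, F, G share exactly the 3 values {4, 9, 26}; by pigeonhole those values go to them, so strike 4, 9, 26 from A, B, C, E, H.
B must be 20 (only option left). So A, E can't be 20.
A must be 23 (only option left). Strike 23 from E.
E must be 24 (only option left). Strike 24 from H.
No further eliminations apply; H can still be any of 8, 12.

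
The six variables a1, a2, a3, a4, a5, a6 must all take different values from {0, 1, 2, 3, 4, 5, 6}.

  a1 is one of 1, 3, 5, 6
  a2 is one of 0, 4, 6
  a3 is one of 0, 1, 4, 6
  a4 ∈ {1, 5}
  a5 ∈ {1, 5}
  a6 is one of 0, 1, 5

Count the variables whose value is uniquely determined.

Among the 6 variables, 3 fits only a1 (and all 6 values in {0, 1, 3, 4, 5, 6} must be used), so a1 = 3.
The 2 variables a4 and a5 are confined to {1, 5}, which locks those values in; drop them from a3, a6.
a6 must be 0 (only option left). Remove 0 from a2, a3.
Determined: a1=3, a6=0. The other variables each still have more than one consistent value. That makes 2.

2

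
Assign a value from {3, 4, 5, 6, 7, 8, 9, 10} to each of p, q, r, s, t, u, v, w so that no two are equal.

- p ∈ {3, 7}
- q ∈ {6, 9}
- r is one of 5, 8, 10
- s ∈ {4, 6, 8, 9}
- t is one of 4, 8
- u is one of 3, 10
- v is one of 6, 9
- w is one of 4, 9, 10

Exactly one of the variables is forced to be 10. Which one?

The 8 variables together cover exactly {3, 4, 5, 6, 7, 8, 9, 10} — 8 values for 8 variables — and 5 appears only in r's list, so r = 5.
The 7 still-open variables together cover exactly {3, 4, 6, 7, 8, 9, 10} — 7 values for 7 variables — and 7 appears only in p's list, so p = 7.
Among the 6 still-open variables, 3 fits only u (and all 6 values in {3, 4, 6, 8, 9, 10} must be used), so u = 3.
The 5 still-open variables together cover exactly {4, 6, 8, 9, 10} — 5 values for 5 variables — and 10 appears only in w's list, so w = 10.

w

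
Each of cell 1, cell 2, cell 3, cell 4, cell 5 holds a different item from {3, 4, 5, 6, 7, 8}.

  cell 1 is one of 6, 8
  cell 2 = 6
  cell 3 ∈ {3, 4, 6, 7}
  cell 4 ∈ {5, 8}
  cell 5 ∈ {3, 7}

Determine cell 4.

cell 2 must be 6 (only option left). Strike 6 from cell 1, cell 3.
cell 1 has just one choice, so cell 1 = 8. Remove 8 from cell 4.
So cell 4 = 5.

5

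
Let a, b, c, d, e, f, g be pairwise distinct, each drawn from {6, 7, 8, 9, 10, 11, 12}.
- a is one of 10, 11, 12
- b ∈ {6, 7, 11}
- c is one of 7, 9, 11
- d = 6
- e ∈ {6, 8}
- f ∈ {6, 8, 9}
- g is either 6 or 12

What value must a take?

d's domain is down to {6}, so d = 6. So b, e, f, g can't be 6.
e's domain is down to {8}, so e = 8. Strike 8 from f.
f must be 9 (only option left). So c can't be 9.
That leaves g = 12. So a can't be 12.
The 3 still-open variables draw from only 3 values {7, 10, 11}, so each is used; only a can be 10, hence a = 10.

10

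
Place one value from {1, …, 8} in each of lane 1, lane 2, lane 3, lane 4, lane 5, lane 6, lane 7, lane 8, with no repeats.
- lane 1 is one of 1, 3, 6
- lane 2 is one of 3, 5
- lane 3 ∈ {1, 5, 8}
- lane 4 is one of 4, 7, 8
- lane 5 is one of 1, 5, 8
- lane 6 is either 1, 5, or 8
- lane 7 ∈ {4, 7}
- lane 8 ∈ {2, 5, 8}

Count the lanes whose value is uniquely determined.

Among the 8 variables, 2 fits only lane 8 (and all 8 values in {1, 2, 3, 4, 5, 6, 7, 8} must be used), so lane 8 = 2.
The 7 still-open variables draw from only 7 values {1, 3, 4, 5, 6, 7, 8}, so each is used; only lane 1 can be 6, hence lane 1 = 6.
The 6 still-open variables together cover exactly {1, 3, 4, 5, 7, 8} — 6 values for 6 variables — and 3 appears only in lane 2's list, so lane 2 = 3.
lane 3, lane 5, lane 6 between them cover only {1, 5, 8} — a naked triple. Remove those values from lane 4.
Determined: lane 1=6, lane 2=3, lane 8=2. The other lanes each still have more than one consistent value. That makes 3.

3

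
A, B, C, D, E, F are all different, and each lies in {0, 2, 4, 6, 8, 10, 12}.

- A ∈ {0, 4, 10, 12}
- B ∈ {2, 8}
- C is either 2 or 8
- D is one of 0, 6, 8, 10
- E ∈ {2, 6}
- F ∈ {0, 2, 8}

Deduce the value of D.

B and C share exactly the 2 values {2, 8}; by pigeonhole those values go to them, so strike 2, 8 from D, E, F.
That leaves E = 6. Eliminate 6 elsewhere: D.
F's domain is down to {0}, so F = 0. So A, D can't be 0.
So D = 10.

10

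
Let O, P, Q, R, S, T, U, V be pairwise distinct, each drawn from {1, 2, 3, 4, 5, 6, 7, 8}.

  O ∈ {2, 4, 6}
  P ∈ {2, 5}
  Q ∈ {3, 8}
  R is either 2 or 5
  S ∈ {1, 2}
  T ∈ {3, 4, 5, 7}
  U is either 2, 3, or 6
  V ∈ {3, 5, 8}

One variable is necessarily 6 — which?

U

Among the 8 variables, 1 fits only S (and all 8 values in {1, 2, 3, 4, 5, 6, 7, 8} must be used), so S = 1.
The 7 still-open variables draw from only 7 values {2, 3, 4, 5, 6, 7, 8}, so each is used; only T can be 7, hence T = 7.
The 6 still-open variables draw from only 6 values {2, 3, 4, 5, 6, 8}, so each is used; only O can be 4, hence O = 4.
The 5 still-open variables draw from only 5 values {2, 3, 5, 6, 8}, so each is used; only U can be 6, hence U = 6.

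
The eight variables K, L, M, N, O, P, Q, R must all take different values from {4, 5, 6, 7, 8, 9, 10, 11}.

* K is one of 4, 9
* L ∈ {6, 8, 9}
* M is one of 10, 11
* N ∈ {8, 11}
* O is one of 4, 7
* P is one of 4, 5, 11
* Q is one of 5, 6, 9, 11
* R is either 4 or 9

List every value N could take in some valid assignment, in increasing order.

Among the 8 variables, 7 fits only O (and all 8 values in {4, 5, 6, 7, 8, 9, 10, 11} must be used), so O = 7.
The 7 still-open variables draw from only 7 values {4, 5, 6, 8, 9, 10, 11}, so each is used; only M can be 10, hence M = 10.
K and R between them cover only {4, 9} — a naked pair. Remove those values from L, P, Q.
No further eliminations apply; N can still be any of 8, 11.

8, 11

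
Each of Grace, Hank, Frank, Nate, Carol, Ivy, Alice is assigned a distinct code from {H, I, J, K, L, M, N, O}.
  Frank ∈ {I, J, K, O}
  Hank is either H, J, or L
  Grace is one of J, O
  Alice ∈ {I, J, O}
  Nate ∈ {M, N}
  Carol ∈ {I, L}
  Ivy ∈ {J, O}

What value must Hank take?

H

Grace and Ivy share exactly the 2 values {J, O}; by pigeonhole those values go to them, so strike J, O from Hank, Frank, Alice.
Alice must be I (only option left). Eliminate I elsewhere: Frank, Carol.
Frank must be K (only option left).
Carol has just one choice, so Carol = L. Remove L from Hank.
So Hank = H.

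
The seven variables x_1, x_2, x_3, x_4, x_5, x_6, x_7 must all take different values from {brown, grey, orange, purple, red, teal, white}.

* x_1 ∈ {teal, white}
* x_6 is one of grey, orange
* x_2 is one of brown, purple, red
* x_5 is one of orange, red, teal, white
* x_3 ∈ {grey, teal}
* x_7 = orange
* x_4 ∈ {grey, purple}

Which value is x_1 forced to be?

white

x_7 must be orange (only option left). Strike orange from x_5, x_6.
x_6 must be grey (only option left). So x_3, x_4 can't be grey.
That leaves x_3 = teal. Remove teal from x_1, x_5.
So x_1 = white.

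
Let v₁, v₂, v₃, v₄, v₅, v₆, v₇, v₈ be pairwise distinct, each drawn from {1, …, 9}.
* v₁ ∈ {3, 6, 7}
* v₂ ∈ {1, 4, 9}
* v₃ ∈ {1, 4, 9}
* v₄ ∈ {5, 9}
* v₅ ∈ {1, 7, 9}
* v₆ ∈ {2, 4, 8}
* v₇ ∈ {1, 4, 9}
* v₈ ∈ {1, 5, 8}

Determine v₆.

2

v₂, v₃, v₇ between them cover only {1, 4, 9} — a naked triple. Remove those values from v₄, v₅, v₆, v₈.
v₄'s domain is down to {5}, so v₄ = 5. So v₈ can't be 5.
v₅ has just one choice, so v₅ = 7. Remove 7 from v₁.
v₈ must be 8 (only option left). So v₆ can't be 8.
So v₆ = 2.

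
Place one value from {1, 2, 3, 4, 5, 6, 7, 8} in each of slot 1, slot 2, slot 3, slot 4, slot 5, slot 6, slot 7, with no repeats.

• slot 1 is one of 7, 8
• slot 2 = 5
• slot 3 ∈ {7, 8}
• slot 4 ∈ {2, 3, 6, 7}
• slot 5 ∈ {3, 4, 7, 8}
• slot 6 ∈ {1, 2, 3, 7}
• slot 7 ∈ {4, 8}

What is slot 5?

slot 2 has just one choice, so slot 2 = 5.
slot 1 and slot 3 between them cover only {7, 8} — a naked pair. Remove those values from slot 4, slot 5, slot 6, slot 7.
slot 7 must be 4 (only option left). Strike 4 from slot 5.
So slot 5 = 3.

3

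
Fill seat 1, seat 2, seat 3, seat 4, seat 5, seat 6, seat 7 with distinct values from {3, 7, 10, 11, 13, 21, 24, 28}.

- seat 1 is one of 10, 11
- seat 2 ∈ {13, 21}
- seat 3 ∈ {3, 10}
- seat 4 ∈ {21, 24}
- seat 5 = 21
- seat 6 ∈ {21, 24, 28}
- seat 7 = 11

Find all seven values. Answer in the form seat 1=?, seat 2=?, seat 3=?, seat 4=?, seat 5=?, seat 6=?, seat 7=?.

seat 1=10, seat 2=13, seat 3=3, seat 4=24, seat 5=21, seat 6=28, seat 7=11

seat 5 must be 21 (only option left). Eliminate 21 elsewhere: seat 2, seat 4, seat 6.
seat 7 has just one choice, so seat 7 = 11. Remove 11 from seat 1.
seat 1 must be 10 (only option left). So seat 3 can't be 10.
seat 2's domain is down to {13}, so seat 2 = 13.
seat 3 must be 3 (only option left).
seat 4's domain is down to {24}, so seat 4 = 24. Strike 24 from seat 6.
That leaves seat 6 = 28.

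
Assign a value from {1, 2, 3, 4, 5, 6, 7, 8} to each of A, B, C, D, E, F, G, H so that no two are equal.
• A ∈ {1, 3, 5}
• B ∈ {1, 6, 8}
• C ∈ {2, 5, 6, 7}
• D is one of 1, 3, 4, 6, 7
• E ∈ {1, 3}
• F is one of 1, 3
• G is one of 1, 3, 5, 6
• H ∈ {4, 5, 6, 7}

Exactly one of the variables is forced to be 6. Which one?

The 8 variables together cover exactly {1, 2, 3, 4, 5, 6, 7, 8} — 8 values for 8 variables — and 2 appears only in C's list, so C = 2.
The 7 still-open variables draw from only 7 values {1, 3, 4, 5, 6, 7, 8}, so each is used; only B can be 8, hence B = 8.
The 2 variables E and F are confined to {1, 3}, which locks those values in; drop them from A, D, G.
That leaves A = 5. So G, H can't be 5.
So 6 goes to G.

G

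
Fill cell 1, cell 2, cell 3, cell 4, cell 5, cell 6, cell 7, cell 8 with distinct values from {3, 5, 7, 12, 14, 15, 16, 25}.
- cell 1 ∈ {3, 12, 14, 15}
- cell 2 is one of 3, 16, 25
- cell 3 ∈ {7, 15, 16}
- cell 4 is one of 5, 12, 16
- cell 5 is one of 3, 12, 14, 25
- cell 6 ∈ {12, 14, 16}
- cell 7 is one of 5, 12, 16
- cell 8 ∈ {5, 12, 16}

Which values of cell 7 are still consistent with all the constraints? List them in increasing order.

The 8 variables draw from only 8 values {3, 5, 7, 12, 14, 15, 16, 25}, so each is used; only cell 3 can be 7, hence cell 3 = 7.
The 7 still-open variables together cover exactly {3, 5, 12, 14, 15, 16, 25} — 7 values for 7 variables — and 15 appears only in cell 1's list, so cell 1 = 15.
The 3 variables cell 4, cell 7, cell 8 are confined to {5, 12, 16}, which locks those values in; drop them from cell 2, cell 5, cell 6.
cell 6 has just one choice, so cell 6 = 14. Strike 14 from cell 5.
No further eliminations apply; cell 7 can still be any of 5, 12, 16.

5, 12, 16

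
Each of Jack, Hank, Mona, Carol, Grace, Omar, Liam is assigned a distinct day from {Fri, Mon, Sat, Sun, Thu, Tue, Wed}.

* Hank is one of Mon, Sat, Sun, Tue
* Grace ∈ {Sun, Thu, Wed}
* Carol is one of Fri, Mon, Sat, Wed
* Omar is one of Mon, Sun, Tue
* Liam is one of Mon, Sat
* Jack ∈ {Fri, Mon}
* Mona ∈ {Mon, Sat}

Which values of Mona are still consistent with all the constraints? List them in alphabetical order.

Mon, Sat

The 7 variables together cover exactly {Fri, Mon, Sat, Sun, Thu, Tue, Wed} — 7 values for 7 variables — and Thu appears only in Grace's list, so Grace = Thu.
Among the 6 still-open variables, Wed fits only Carol (and all 6 values in {Fri, Mon, Sat, Sun, Tue, Wed} must be used), so Carol = Wed.
The 5 still-open variables draw from only 5 values {Fri, Mon, Sat, Sun, Tue}, so each is used; only Jack can be Fri, hence Jack = Fri.
The 2 variables Mona and Liam are confined to {Mon, Sat}, which locks those values in; drop them from Hank, Omar.
No further eliminations apply; Mona can still be any of Mon, Sat.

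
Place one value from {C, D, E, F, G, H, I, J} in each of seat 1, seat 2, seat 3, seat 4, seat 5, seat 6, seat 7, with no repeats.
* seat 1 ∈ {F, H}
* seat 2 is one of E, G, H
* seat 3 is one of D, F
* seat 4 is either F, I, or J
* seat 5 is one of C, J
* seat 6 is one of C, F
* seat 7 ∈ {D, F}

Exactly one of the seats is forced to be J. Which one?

seat 5

seat 3 and seat 7 between them cover only {D, F} — a naked pair. Remove those values from seat 1, seat 4, seat 6.
seat 1 has just one choice, so seat 1 = H. Remove H from seat 2.
seat 6 must be C (only option left). Eliminate C elsewhere: seat 5.
So J goes to seat 5.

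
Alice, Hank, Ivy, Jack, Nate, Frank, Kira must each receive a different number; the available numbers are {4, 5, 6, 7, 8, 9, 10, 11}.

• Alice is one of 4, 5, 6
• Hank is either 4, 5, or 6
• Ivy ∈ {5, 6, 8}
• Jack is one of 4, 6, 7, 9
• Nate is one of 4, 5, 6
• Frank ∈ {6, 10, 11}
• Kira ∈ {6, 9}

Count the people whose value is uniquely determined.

Alice, Hank, Nate between them cover only {4, 5, 6} — a naked triple. Remove those values from Ivy, Jack, Frank, Kira.
Ivy has just one choice, so Ivy = 8.
Kira must be 9 (only option left). Remove 9 from Jack.
Jack's domain is down to {7}, so Jack = 7.
Determined: Ivy=8, Jack=7, Kira=9. The other people each still have more than one consistent value. That makes 3.

3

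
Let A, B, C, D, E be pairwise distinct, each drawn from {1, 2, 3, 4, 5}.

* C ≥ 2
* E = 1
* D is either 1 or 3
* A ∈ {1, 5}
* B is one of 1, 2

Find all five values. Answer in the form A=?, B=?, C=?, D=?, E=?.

A=5, B=2, C=4, D=3, E=1

E's domain is down to {1}, so E = 1. Eliminate 1 elsewhere: A, B, D.
A has just one choice, so A = 5. Strike 5 from C.
That leaves B = 2. So C can't be 2.
D has just one choice, so D = 3. Remove 3 from C.
C has just one choice, so C = 4.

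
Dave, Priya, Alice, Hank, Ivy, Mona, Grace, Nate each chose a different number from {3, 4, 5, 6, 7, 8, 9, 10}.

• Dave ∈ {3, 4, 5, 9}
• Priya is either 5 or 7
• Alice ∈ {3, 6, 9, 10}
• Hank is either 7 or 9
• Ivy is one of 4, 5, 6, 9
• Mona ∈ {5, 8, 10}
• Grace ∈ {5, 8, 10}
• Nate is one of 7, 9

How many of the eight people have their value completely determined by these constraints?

Hank and Nate between them cover only {7, 9} — a naked pair. Remove those values from Dave, Priya, Alice, Ivy.
Priya must be 5 (only option left). Remove 5 from Dave, Ivy, Mona, Grace.
Mona and Grace share exactly the 2 values {8, 10}; by pigeonhole those values go to them, so strike 8, 10 from Alice.
Determined: Priya=5. The other people each still have more than one consistent value. That makes 1.

1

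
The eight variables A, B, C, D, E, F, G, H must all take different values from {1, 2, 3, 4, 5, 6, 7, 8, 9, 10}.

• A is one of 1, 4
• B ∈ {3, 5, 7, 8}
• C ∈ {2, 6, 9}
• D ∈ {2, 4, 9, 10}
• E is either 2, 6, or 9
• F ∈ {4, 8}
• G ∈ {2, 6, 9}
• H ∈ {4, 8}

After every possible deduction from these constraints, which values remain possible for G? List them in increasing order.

2, 6, 9

F and H share exactly the 2 values {4, 8}; by pigeonhole those values go to them, so strike 4, 8 from A, B, D.
A must be 1 (only option left).
The 3 variables C, E, G are confined to {2, 6, 9}, which locks those values in; drop them from D.
D must be 10 (only option left).
No further eliminations apply; G can still be any of 2, 6, 9.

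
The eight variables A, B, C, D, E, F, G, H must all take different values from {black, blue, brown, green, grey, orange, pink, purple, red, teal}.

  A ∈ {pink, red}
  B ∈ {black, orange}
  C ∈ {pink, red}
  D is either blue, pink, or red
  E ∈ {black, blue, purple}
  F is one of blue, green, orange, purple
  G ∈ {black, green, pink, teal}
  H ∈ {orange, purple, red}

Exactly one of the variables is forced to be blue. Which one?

The 8 variables draw from only 8 values {black, blue, green, orange, pink, purple, red, teal}, so each is used; only G can be teal, hence G = teal.
Among the 7 still-open variables, green fits only F (and all 7 values in {black, blue, green, orange, pink, purple, red} must be used), so F = green.
The 2 variables A and C are confined to {pink, red}, which locks those values in; drop them from D, H.
So blue goes to D.

D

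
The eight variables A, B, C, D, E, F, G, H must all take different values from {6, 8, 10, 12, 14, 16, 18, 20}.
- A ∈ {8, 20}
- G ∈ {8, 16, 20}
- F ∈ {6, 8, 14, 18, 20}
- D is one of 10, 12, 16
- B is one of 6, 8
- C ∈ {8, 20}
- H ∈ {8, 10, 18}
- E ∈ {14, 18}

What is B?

6

The 8 variables draw from only 8 values {6, 8, 10, 12, 14, 16, 18, 20}, so each is used; only D can be 12, hence D = 12.
Among the 7 still-open variables, 10 fits only H (and all 7 values in {6, 8, 10, 14, 16, 18, 20} must be used), so H = 10.
The 6 still-open variables together cover exactly {6, 8, 14, 16, 18, 20} — 6 values for 6 variables — and 16 appears only in G's list, so G = 16.
The 2 variables A and C are confined to {8, 20}, which locks those values in; drop them from B, F.
So B = 6.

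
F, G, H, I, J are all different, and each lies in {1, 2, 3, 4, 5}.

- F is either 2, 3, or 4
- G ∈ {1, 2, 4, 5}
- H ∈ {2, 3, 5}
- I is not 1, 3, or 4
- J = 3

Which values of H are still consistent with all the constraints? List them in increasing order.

J has just one choice, so J = 3. Remove 3 from F, H.
The 4 still-open variables together cover exactly {1, 2, 4, 5} — 4 values for 4 variables — and 1 appears only in G's list, so G = 1.
The 3 still-open variables together cover exactly {2, 4, 5} — 3 values for 3 variables — and 4 appears only in F's list, so F = 4.
No further eliminations apply; H can still be any of 2, 5.

2, 5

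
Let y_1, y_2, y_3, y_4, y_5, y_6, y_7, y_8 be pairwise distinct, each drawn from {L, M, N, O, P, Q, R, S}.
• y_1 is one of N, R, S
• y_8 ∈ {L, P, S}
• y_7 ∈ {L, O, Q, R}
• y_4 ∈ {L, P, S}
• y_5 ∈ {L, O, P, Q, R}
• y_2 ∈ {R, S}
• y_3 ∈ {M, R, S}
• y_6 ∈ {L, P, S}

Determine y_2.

R

Among the 8 variables, M fits only y_3 (and all 8 values in {L, M, N, O, P, Q, R, S} must be used), so y_3 = M.
Among the 7 still-open variables, N fits only y_1 (and all 7 values in {L, N, O, P, Q, R, S} must be used), so y_1 = N.
y_4, y_6, y_8 between them cover only {L, P, S} — a naked triple. Remove those values from y_2, y_5, y_7.
So y_2 = R.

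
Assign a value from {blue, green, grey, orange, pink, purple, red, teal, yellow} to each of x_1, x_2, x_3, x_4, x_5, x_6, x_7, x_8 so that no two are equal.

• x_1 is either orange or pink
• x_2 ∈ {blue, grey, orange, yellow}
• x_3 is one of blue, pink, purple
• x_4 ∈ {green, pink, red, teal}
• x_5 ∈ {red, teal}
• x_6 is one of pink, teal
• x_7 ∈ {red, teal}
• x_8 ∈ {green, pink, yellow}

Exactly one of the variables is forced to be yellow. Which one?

x_8

x_5 and x_7 share exactly the 2 values {red, teal}; by pigeonhole those values go to them, so strike red, teal from x_4, x_6.
That leaves x_6 = pink. Remove pink from x_1, x_3, x_4, x_8.
x_1's domain is down to {orange}, so x_1 = orange. Strike orange from x_2.
x_4 has just one choice, so x_4 = green. Strike green from x_8.
So yellow goes to x_8.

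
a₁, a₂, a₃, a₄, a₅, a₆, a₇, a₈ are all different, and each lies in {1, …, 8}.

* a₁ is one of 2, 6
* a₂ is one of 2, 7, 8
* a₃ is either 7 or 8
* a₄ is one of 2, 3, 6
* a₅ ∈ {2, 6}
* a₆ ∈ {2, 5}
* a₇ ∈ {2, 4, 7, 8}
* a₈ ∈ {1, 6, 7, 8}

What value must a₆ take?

The 8 variables together cover exactly {1, 2, 3, 4, 5, 6, 7, 8} — 8 values for 8 variables — and 1 appears only in a₈'s list, so a₈ = 1.
The 7 still-open variables draw from only 7 values {2, 3, 4, 5, 6, 7, 8}, so each is used; only a₄ can be 3, hence a₄ = 3.
The 6 still-open variables together cover exactly {2, 4, 5, 6, 7, 8} — 6 values for 6 variables — and 4 appears only in a₇'s list, so a₇ = 4.
The 5 still-open variables draw from only 5 values {2, 5, 6, 7, 8}, so each is used; only a₆ can be 5, hence a₆ = 5.

5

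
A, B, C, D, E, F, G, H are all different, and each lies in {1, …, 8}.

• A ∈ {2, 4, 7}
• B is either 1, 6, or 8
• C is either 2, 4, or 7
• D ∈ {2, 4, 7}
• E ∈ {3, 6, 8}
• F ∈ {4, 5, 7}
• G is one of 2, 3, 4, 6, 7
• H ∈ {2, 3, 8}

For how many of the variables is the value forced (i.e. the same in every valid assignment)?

2

The 8 variables together cover exactly {1, 2, 3, 4, 5, 6, 7, 8} — 8 values for 8 variables — and 1 appears only in B's list, so B = 1.
Among the 7 still-open variables, 5 fits only F (and all 7 values in {2, 3, 4, 5, 6, 7, 8} must be used), so F = 5.
The 3 variables A, C, D are confined to {2, 4, 7}, which locks those values in; drop them from G, H.
Determined: B=1, F=5. The other variables each still have more than one consistent value. That makes 2.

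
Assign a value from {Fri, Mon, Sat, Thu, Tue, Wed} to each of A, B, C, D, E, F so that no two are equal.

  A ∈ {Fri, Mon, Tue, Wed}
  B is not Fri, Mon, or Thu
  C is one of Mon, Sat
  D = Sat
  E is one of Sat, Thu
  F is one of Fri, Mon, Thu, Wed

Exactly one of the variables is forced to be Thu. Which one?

E

D has just one choice, so D = Sat. Strike Sat from B, C, E.
So Thu goes to E.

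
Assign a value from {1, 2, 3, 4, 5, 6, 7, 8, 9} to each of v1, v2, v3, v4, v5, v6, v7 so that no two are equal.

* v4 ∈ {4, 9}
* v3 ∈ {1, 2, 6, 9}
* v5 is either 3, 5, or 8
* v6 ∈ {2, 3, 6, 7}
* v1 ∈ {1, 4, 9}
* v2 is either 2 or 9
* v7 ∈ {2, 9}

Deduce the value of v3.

The 2 variables v2 and v7 are confined to {2, 9}, which locks those values in; drop them from v1, v3, v4, v6.
That leaves v4 = 4. Remove 4 from v1.
v1 must be 1 (only option left). Strike 1 from v3.
So v3 = 6.

6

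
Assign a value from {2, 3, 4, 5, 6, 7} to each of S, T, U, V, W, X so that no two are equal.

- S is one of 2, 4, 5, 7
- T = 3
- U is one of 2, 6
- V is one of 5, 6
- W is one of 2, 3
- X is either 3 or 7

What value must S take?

4

T has just one choice, so T = 3. Strike 3 from W, X.
W's domain is down to {2}, so W = 2. Strike 2 from S, U.
X's domain is down to {7}, so X = 7. So S can't be 7.
U's domain is down to {6}, so U = 6. Strike 6 from V.
V must be 5 (only option left). Strike 5 from S.
So S = 4.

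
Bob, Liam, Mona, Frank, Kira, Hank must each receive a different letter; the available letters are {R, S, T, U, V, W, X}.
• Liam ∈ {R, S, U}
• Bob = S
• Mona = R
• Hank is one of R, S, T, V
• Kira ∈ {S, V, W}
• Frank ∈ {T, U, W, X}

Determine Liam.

U

Bob has just one choice, so Bob = S. Remove S from Liam, Kira, Hank.
Mona must be R (only option left). Remove R from Liam, Hank.
So Liam = U.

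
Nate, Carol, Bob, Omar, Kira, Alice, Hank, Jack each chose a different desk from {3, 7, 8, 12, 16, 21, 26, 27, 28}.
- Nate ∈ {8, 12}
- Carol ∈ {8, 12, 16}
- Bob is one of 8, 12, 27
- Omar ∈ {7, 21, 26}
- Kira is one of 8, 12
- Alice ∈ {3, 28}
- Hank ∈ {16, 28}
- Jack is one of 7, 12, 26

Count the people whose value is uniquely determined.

Nate and Kira between them cover only {8, 12} — a naked pair. Remove those values from Carol, Bob, Jack.
Carol's domain is down to {16}, so Carol = 16. Strike 16 from Hank.
Bob's domain is down to {27}, so Bob = 27.
Hank's domain is down to {28}, so Hank = 28. Eliminate 28 elsewhere: Alice.
Alice has just one choice, so Alice = 3.
Determined: Carol=16, Bob=27, Alice=3, Hank=28. The other people each still have more than one consistent value. That makes 4.

4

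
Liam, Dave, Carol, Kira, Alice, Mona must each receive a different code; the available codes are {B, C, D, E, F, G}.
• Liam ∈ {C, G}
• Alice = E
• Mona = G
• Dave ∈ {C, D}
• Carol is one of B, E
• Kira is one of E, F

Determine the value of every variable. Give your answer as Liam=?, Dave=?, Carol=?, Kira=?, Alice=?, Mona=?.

Alice's domain is down to {E}, so Alice = E. So Carol, Kira can't be E.
Mona's domain is down to {G}, so Mona = G. So Liam can't be G.
Liam has just one choice, so Liam = C. Strike C from Dave.
Dave must be D (only option left).
That leaves Carol = B.
Kira has just one choice, so Kira = F.

Liam=C, Dave=D, Carol=B, Kira=F, Alice=E, Mona=G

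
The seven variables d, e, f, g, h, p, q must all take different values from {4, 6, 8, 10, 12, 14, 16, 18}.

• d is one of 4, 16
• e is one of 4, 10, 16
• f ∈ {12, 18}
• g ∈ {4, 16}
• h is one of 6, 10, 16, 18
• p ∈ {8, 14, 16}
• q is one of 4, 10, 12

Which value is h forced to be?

6

d and g share exactly the 2 values {4, 16}; by pigeonhole those values go to them, so strike 4, 16 from e, h, p, q.
e must be 10 (only option left). Eliminate 10 elsewhere: h, q.
That leaves q = 12. Remove 12 from f.
f's domain is down to {18}, so f = 18. Eliminate 18 elsewhere: h.
So h = 6.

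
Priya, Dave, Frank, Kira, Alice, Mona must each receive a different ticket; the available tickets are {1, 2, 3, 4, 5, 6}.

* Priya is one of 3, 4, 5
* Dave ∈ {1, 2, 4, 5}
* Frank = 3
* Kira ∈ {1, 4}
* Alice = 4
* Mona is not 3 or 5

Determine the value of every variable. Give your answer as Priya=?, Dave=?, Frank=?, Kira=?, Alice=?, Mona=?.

Frank has just one choice, so Frank = 3. Eliminate 3 elsewhere: Priya.
Alice must be 4 (only option left). So Priya, Dave, Kira, Mona can't be 4.
Priya must be 5 (only option left). Remove 5 from Dave.
Kira must be 1 (only option left). So Dave, Mona can't be 1.
That leaves Dave = 2. Strike 2 from Mona.
That leaves Mona = 6.

Priya=5, Dave=2, Frank=3, Kira=1, Alice=4, Mona=6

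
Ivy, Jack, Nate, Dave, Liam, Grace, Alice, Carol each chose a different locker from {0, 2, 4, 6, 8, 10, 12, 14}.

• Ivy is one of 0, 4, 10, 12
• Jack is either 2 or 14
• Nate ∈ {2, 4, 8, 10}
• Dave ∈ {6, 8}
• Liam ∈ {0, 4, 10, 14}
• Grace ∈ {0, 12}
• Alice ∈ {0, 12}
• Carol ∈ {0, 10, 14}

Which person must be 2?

The 8 variables draw from only 8 values {0, 2, 4, 6, 8, 10, 12, 14}, so each is used; only Dave can be 6, hence Dave = 6.
The 7 still-open variables together cover exactly {0, 2, 4, 8, 10, 12, 14} — 7 values for 7 variables — and 8 appears only in Nate's list, so Nate = 8.
The 6 still-open variables together cover exactly {0, 2, 4, 10, 12, 14} — 6 values for 6 variables — and 2 appears only in Jack's list, so Jack = 2.

Jack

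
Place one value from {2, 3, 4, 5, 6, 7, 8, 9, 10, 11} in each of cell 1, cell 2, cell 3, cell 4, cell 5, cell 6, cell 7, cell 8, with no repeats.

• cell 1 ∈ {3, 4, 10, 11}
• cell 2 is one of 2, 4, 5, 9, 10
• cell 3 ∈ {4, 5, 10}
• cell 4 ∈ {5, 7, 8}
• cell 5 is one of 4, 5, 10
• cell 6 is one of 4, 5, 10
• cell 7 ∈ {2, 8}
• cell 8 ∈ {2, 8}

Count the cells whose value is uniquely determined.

cell 7 and cell 8 between them cover only {2, 8} — a naked pair. Remove those values from cell 2, cell 4.
The 3 variables cell 3, cell 5, cell 6 are confined to {4, 5, 10}, which locks those values in; drop them from cell 1, cell 2, cell 4.
cell 2 must be 9 (only option left).
cell 4 must be 7 (only option left).
Determined: cell 2=9, cell 4=7. The other cells each still have more than one consistent value. That makes 2.

2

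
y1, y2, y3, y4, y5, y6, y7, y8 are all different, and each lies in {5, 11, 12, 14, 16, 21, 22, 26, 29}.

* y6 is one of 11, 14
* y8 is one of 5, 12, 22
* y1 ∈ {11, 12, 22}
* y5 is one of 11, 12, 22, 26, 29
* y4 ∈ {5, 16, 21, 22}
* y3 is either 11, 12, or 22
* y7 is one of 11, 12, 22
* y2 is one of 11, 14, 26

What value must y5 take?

The 3 variables y1, y3, y7 are confined to {11, 12, 22}, which locks those values in; drop them from y2, y4, y5, y6, y8.
y6 has just one choice, so y6 = 14. Eliminate 14 elsewhere: y2.
y8 has just one choice, so y8 = 5. Eliminate 5 elsewhere: y4.
y2 must be 26 (only option left). So y5 can't be 26.
So y5 = 29.

29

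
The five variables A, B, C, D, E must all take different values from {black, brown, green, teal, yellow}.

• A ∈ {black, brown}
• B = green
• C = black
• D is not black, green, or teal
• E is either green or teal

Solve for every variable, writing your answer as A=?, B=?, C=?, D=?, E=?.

A=brown, B=green, C=black, D=yellow, E=teal

B must be green (only option left). So E can't be green.
C must be black (only option left). Remove black from A.
E's domain is down to {teal}, so E = teal.
That leaves A = brown. Eliminate brown elsewhere: D.
D's domain is down to {yellow}, so D = yellow.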